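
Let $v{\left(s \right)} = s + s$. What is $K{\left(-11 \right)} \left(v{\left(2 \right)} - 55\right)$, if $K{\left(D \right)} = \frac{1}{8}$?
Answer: $- \frac{51}{8} \approx -6.375$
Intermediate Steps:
$v{\left(s \right)} = 2 s$
$K{\left(D \right)} = \frac{1}{8}$
$K{\left(-11 \right)} \left(v{\left(2 \right)} - 55\right) = \frac{2 \cdot 2 - 55}{8} = \frac{4 - 55}{8} = \frac{1}{8} \left(-51\right) = - \frac{51}{8}$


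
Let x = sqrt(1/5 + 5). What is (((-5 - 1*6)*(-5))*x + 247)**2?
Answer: 76739 + 5434*sqrt(130) ≈ 1.3870e+5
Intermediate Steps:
x = sqrt(130)/5 (x = sqrt(1/5 + 5) = sqrt(26/5) = sqrt(130)/5 ≈ 2.2803)
(((-5 - 1*6)*(-5))*x + 247)**2 = (((-5 - 1*6)*(-5))*(sqrt(130)/5) + 247)**2 = (((-5 - 6)*(-5))*(sqrt(130)/5) + 247)**2 = ((-11*(-5))*(sqrt(130)/5) + 247)**2 = (55*(sqrt(130)/5) + 247)**2 = (11*sqrt(130) + 247)**2 = (247 + 11*sqrt(130))**2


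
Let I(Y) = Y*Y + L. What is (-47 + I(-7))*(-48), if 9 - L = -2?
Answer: -624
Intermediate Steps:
L = 11 (L = 9 - 1*(-2) = 9 + 2 = 11)
I(Y) = 11 + Y² (I(Y) = Y*Y + 11 = Y² + 11 = 11 + Y²)
(-47 + I(-7))*(-48) = (-47 + (11 + (-7)²))*(-48) = (-47 + (11 + 49))*(-48) = (-47 + 60)*(-48) = 13*(-48) = -624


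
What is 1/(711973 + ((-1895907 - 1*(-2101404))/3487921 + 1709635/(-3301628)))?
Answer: 11515817635388/8198945944722930805 ≈ 1.4045e-6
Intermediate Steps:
1/(711973 + ((-1895907 - 1*(-2101404))/3487921 + 1709635/(-3301628))) = 1/(711973 + ((-1895907 + 2101404)*(1/3487921) + 1709635*(-1/3301628))) = 1/(711973 + (205497*(1/3487921) - 1709635/3301628)) = 1/(711973 + (205497/3487921 - 1709635/3301628)) = 1/(711973 - 5284597169719/11515817635388) = 1/(8198945944722930805/11515817635388) = 11515817635388/8198945944722930805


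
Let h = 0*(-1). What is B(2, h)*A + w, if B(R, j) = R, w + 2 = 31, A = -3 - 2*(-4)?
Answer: 39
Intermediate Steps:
A = 5 (A = -3 + 8 = 5)
w = 29 (w = -2 + 31 = 29)
h = 0
B(2, h)*A + w = 2*5 + 29 = 10 + 29 = 39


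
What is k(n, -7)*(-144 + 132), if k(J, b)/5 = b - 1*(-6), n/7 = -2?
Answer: 60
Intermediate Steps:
n = -14 (n = 7*(-2) = -14)
k(J, b) = 30 + 5*b (k(J, b) = 5*(b - 1*(-6)) = 5*(b + 6) = 5*(6 + b) = 30 + 5*b)
k(n, -7)*(-144 + 132) = (30 + 5*(-7))*(-144 + 132) = (30 - 35)*(-12) = -5*(-12) = 60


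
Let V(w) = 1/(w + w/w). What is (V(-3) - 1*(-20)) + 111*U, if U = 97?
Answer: 21573/2 ≈ 10787.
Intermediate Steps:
V(w) = 1/(1 + w) (V(w) = 1/(w + 1) = 1/(1 + w))
(V(-3) - 1*(-20)) + 111*U = (1/(1 - 3) - 1*(-20)) + 111*97 = (1/(-2) + 20) + 10767 = (-½ + 20) + 10767 = 39/2 + 10767 = 21573/2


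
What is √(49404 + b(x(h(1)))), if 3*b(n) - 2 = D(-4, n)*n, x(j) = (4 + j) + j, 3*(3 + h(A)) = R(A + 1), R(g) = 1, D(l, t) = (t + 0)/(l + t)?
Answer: √444641/3 ≈ 222.27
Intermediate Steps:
D(l, t) = t/(l + t)
h(A) = -8/3 (h(A) = -3 + (⅓)*1 = -3 + ⅓ = -8/3)
x(j) = 4 + 2*j
b(n) = ⅔ + n²/(3*(-4 + n)) (b(n) = ⅔ + ((n/(-4 + n))*n)/3 = ⅔ + (n²/(-4 + n))/3 = ⅔ + n²/(3*(-4 + n)))
√(49404 + b(x(h(1)))) = √(49404 + (-8 + (4 + 2*(-8/3))² + 2*(4 + 2*(-8/3)))/(3*(-4 + (4 + 2*(-8/3))))) = √(49404 + (-8 + (4 - 16/3)² + 2*(4 - 16/3))/(3*(-4 + (4 - 16/3)))) = √(49404 + (-8 + (-4/3)² + 2*(-4/3))/(3*(-4 - 4/3))) = √(49404 + (-8 + 16/9 - 8/3)/(3*(-16/3))) = √(49404 + (⅓)*(-3/16)*(-80/9)) = √(49404 + 5/9) = √(444641/9) = √444641/3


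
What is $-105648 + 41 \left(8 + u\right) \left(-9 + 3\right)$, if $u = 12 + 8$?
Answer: $-112536$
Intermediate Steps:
$u = 20$
$-105648 + 41 \left(8 + u\right) \left(-9 + 3\right) = -105648 + 41 \left(8 + 20\right) \left(-9 + 3\right) = -105648 + 41 \cdot 28 \left(-6\right) = -105648 + 41 \left(-168\right) = -105648 - 6888 = -112536$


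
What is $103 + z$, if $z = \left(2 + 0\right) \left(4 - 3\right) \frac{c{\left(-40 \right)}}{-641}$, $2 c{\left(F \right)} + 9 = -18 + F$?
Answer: $\frac{66090}{641} \approx 103.1$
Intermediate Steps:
$c{\left(F \right)} = - \frac{27}{2} + \frac{F}{2}$ ($c{\left(F \right)} = - \frac{9}{2} + \frac{-18 + F}{2} = - \frac{9}{2} + \left(-9 + \frac{F}{2}\right) = - \frac{27}{2} + \frac{F}{2}$)
$z = \frac{67}{641}$ ($z = \left(2 + 0\right) \left(4 - 3\right) \frac{- \frac{27}{2} + \frac{1}{2} \left(-40\right)}{-641} = 2 \cdot 1 \left(- \frac{27}{2} - 20\right) \left(- \frac{1}{641}\right) = 2 \left(\left(- \frac{67}{2}\right) \left(- \frac{1}{641}\right)\right) = 2 \cdot \frac{67}{1282} = \frac{67}{641} \approx 0.10452$)
$103 + z = 103 + \frac{67}{641} = \frac{66090}{641}$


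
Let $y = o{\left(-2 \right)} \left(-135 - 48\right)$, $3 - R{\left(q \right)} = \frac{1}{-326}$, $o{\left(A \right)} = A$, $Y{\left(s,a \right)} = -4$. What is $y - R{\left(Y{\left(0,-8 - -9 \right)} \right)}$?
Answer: $\frac{118337}{326} \approx 363.0$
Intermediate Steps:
$R{\left(q \right)} = \frac{979}{326}$ ($R{\left(q \right)} = 3 - \frac{1}{-326} = 3 - - \frac{1}{326} = 3 + \frac{1}{326} = \frac{979}{326}$)
$y = 366$ ($y = - 2 \left(-135 - 48\right) = \left(-2\right) \left(-183\right) = 366$)
$y - R{\left(Y{\left(0,-8 - -9 \right)} \right)} = 366 - \frac{979}{326} = \frac{118337}{326}$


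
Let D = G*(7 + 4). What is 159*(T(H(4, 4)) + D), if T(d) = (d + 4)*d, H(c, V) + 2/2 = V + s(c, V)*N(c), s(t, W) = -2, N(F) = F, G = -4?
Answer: -6201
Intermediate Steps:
H(c, V) = -1 + V - 2*c (H(c, V) = -1 + (V - 2*c) = -1 + V - 2*c)
T(d) = d*(4 + d) (T(d) = (4 + d)*d = d*(4 + d))
D = -44 (D = -4*(7 + 4) = -4*11 = -44)
159*(T(H(4, 4)) + D) = 159*((-1 + 4 - 2*4)*(4 + (-1 + 4 - 2*4)) - 44) = 159*((-1 + 4 - 8)*(4 + (-1 + 4 - 8)) - 44) = 159*(-5*(4 - 5) - 44) = 159*(-5*(-1) - 44) = 159*(5 - 44) = 159*(-39) = -6201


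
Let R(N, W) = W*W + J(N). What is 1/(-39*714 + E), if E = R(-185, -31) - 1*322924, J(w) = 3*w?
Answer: -1/350364 ≈ -2.8542e-6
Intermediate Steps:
R(N, W) = W² + 3*N (R(N, W) = W*W + 3*N = W² + 3*N)
E = -322518 (E = ((-31)² + 3*(-185)) - 1*322924 = (961 - 555) - 322924 = 406 - 322924 = -322518)
1/(-39*714 + E) = 1/(-39*714 - 322518) = 1/(-27846 - 322518) = 1/(-350364) = -1/350364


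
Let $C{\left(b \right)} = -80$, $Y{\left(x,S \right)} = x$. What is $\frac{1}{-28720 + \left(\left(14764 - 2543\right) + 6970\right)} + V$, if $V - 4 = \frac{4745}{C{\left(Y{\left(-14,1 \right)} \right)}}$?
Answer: $- \frac{8433181}{152464} \approx -55.313$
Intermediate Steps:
$V = - \frac{885}{16}$ ($V = 4 + \frac{4745}{-80} = 4 + 4745 \left(- \frac{1}{80}\right) = 4 - \frac{949}{16} = - \frac{885}{16} \approx -55.313$)
$\frac{1}{-28720 + \left(\left(14764 - 2543\right) + 6970\right)} + V = \frac{1}{-28720 + \left(\left(14764 - 2543\right) + 6970\right)} - \frac{885}{16} = \frac{1}{-28720 + \left(12221 + 6970\right)} - \frac{885}{16} = \frac{1}{-28720 + 19191} - \frac{885}{16} = \frac{1}{-9529} - \frac{885}{16} = - \frac{1}{9529} - \frac{885}{16} = - \frac{8433181}{152464}$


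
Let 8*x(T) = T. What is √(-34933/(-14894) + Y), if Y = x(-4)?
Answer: 3*√11371569/7447 ≈ 1.3585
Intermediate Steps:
x(T) = T/8
Y = -½ (Y = (⅛)*(-4) = -½ ≈ -0.50000)
√(-34933/(-14894) + Y) = √(-34933/(-14894) - ½) = √(-34933*(-1/14894) - ½) = √(34933/14894 - ½) = √(13743/7447) = 3*√11371569/7447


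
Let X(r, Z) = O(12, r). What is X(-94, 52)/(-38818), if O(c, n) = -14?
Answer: 7/19409 ≈ 0.00036066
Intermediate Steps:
X(r, Z) = -14
X(-94, 52)/(-38818) = -14/(-38818) = -14*(-1/38818) = 7/19409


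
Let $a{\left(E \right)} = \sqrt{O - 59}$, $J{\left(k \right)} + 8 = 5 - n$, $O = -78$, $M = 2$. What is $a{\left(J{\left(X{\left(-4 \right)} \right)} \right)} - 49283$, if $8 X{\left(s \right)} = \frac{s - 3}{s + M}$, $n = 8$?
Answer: $-49283 + i \sqrt{137} \approx -49283.0 + 11.705 i$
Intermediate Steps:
$X{\left(s \right)} = \frac{-3 + s}{8 \left(2 + s\right)}$ ($X{\left(s \right)} = \frac{\left(s - 3\right) \frac{1}{s + 2}}{8} = \frac{\left(-3 + s\right) \frac{1}{2 + s}}{8} = \frac{\frac{1}{2 + s} \left(-3 + s\right)}{8} = \frac{-3 + s}{8 \left(2 + s\right)}$)
$J{\left(k \right)} = -11$ ($J{\left(k \right)} = -8 + \left(5 - 8\right) = -8 - 3 = -11$)
$a{\left(E \right)} = i \sqrt{137}$ ($a{\left(E \right)} = \sqrt{-78 - 59} = \sqrt{-137} = i \sqrt{137}$)
$a{\left(J{\left(X{\left(-4 \right)} \right)} \right)} - 49283 = i \sqrt{137} - 49283 = -49283 + i \sqrt{137}$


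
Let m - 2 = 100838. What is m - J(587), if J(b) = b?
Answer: 100253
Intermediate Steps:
m = 100840 (m = 2 + 100838 = 100840)
m - J(587) = 100840 - 1*587 = 100840 - 587 = 100253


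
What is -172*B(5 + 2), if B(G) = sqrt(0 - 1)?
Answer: -172*I ≈ -172.0*I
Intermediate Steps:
B(G) = I (B(G) = sqrt(-1) = I)
-172*B(5 + 2) = -172*I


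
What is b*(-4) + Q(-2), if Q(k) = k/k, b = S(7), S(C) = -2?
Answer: 9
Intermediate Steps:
b = -2
Q(k) = 1
b*(-4) + Q(-2) = -2*(-4) + 1 = 8 + 1 = 9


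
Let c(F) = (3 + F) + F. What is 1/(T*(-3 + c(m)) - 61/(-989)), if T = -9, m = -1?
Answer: 989/17863 ≈ 0.055366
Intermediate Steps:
c(F) = 3 + 2*F
1/(T*(-3 + c(m)) - 61/(-989)) = 1/(-9*(-3 + (3 + 2*(-1))) - 61/(-989)) = 1/(-9*(-3 + (3 - 2)) - 61*(-1/989)) = 1/(-9*(-3 + 1) + 61/989) = 1/(-9*(-2) + 61/989) = 1/(18 + 61/989) = 1/(17863/989) = 989/17863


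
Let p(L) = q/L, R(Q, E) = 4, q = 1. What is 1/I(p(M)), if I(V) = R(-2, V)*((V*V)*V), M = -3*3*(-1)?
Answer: 729/4 ≈ 182.25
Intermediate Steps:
M = 9 (M = -9*(-1) = 9)
p(L) = 1/L
I(V) = 4*V**3 (I(V) = 4*((V*V)*V) = 4*(V**2*V) = 4*V**3)
1/I(p(M)) = 1/(4*(1/9)**3) = 1/(4*(1/729)) = 1/(4/729) = 729/4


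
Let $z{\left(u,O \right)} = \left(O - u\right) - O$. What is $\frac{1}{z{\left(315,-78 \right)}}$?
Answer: $- \frac{1}{315} \approx -0.0031746$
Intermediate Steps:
$z{\left(u,O \right)} = - u$
$\frac{1}{z{\left(315,-78 \right)}} = \frac{1}{\left(-1\right) 315} = \frac{1}{-315} = - \frac{1}{315}$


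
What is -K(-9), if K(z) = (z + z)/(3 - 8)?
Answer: -18/5 ≈ -3.6000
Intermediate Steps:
K(z) = -2*z/5 (K(z) = (2*z)/(-5) = (2*z)*(-⅕) = -2*z/5)
-K(-9) = -(-2)*(-9)/5 = -1*18/5 = -18/5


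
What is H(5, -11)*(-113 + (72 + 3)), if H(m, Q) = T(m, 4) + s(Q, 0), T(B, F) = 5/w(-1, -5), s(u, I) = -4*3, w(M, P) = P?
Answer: 494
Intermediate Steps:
s(u, I) = -12
T(B, F) = -1 (T(B, F) = 5/(-5) = 5*(-1/5) = -1)
H(m, Q) = -13 (H(m, Q) = -1 - 12 = -13)
H(5, -11)*(-113 + (72 + 3)) = -13*(-113 + (72 + 3)) = -13*(-113 + 75) = -13*(-38) = 494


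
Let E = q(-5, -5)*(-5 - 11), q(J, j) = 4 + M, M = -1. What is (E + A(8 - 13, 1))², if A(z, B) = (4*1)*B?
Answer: 1936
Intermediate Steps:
q(J, j) = 3 (q(J, j) = 4 - 1 = 3)
A(z, B) = 4*B
E = -48 (E = 3*(-5 - 11) = 3*(-16) = -48)
(E + A(8 - 13, 1))² = (-48 + 4*1)² = (-48 + 4)² = (-44)² = 1936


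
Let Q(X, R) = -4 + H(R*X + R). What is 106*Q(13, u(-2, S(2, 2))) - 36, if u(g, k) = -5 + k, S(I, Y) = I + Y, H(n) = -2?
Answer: -672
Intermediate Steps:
Q(X, R) = -6 (Q(X, R) = -4 - 2 = -6)
106*Q(13, u(-2, S(2, 2))) - 36 = 106*(-6) - 36 = -636 - 36 = -672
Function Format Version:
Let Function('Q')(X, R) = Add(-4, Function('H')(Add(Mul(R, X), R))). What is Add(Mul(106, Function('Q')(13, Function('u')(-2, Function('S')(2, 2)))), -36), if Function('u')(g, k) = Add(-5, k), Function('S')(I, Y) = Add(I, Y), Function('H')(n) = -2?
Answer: -672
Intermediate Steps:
Function('Q')(X, R) = -6 (Function('Q')(X, R) = Add(-4, -2) = -6)
Add(Mul(106, Function('Q')(13, Function('u')(-2, Function('S')(2, 2)))), -36) = Add(Mul(106, -6), -36) = Add(-636, -36) = -672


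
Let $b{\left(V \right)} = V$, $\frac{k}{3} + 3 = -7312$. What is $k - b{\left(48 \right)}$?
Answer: $-21993$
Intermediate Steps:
$k = -21945$ ($k = -9 + 3 \left(-7312\right) = -9 - 21936 = -21945$)
$k - b{\left(48 \right)} = -21945 - 48 = -21993$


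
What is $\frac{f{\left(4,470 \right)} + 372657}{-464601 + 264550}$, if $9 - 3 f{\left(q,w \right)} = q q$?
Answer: $- \frac{1117964}{600153} \approx -1.8628$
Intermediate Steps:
$f{\left(q,w \right)} = 3 - \frac{q^{2}}{3}$ ($f{\left(q,w \right)} = 3 - \frac{q q}{3} = 3 - \frac{q^{2}}{3}$)
$\frac{f{\left(4,470 \right)} + 372657}{-464601 + 264550} = \frac{\left(3 - \frac{4^{2}}{3}\right) + 372657}{-464601 + 264550} = \frac{\left(3 - \frac{16}{3}\right) + 372657}{-200051} = \left(\left(3 - \frac{16}{3}\right) + 372657\right) \left(- \frac{1}{200051}\right) = \left(- \frac{7}{3} + 372657\right) \left(- \frac{1}{200051}\right) = \frac{1117964}{3} \left(- \frac{1}{200051}\right) = - \frac{1117964}{600153}$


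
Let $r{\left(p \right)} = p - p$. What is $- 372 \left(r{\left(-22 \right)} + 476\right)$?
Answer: $-177072$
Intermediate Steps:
$r{\left(p \right)} = 0$
$- 372 \left(r{\left(-22 \right)} + 476\right) = - 372 \left(0 + 476\right) = \left(-372\right) 476 = -177072$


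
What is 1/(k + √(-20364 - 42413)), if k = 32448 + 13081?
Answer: 4139/188450238 - I*√62777/2072952618 ≈ 2.1963e-5 - 1.2087e-7*I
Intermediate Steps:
k = 45529
1/(k + √(-20364 - 42413)) = 1/(45529 + √(-20364 - 42413)) = 1/(45529 + √(-62777)) = 1/(45529 + I*√62777)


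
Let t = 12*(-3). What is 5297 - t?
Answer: 5333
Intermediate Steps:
t = -36
5297 - t = 5297 - 1*(-36) = 5297 + 36 = 5333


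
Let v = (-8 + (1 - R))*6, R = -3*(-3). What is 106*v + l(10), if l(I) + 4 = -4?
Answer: -10184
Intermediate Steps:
R = 9
l(I) = -8 (l(I) = -4 - 4 = -8)
v = -96 (v = (-8 + (1 - 1*9))*6 = (-8 + (1 - 9))*6 = (-8 - 8)*6 = -16*6 = -96)
106*v + l(10) = 106*(-96) - 8 = -10176 - 8 = -10184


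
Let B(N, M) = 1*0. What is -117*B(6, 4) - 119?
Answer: -119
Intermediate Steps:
B(N, M) = 0
-117*B(6, 4) - 119 = -117*0 - 119 = 0 - 119 = -119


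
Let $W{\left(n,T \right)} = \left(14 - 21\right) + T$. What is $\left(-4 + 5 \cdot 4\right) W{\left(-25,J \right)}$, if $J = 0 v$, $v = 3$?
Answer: $-112$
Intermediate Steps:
$J = 0$ ($J = 0 \cdot 3 = 0$)
$W{\left(n,T \right)} = -7 + T$
$\left(-4 + 5 \cdot 4\right) W{\left(-25,J \right)} = \left(-4 + 5 \cdot 4\right) \left(-7 + 0\right) = \left(-4 + 20\right) \left(-7\right) = 16 \left(-7\right) = -112$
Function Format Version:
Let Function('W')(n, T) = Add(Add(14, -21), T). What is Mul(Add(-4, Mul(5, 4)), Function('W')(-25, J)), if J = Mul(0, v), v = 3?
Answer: -112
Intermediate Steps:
J = 0 (J = Mul(0, 3) = 0)
Function('W')(n, T) = Add(-7, T)
Mul(Add(-4, Mul(5, 4)), Function('W')(-25, J)) = Mul(Add(-4, Mul(5, 4)), Add(-7, 0)) = Mul(Add(-4, 20), -7) = Mul(16, -7) = -112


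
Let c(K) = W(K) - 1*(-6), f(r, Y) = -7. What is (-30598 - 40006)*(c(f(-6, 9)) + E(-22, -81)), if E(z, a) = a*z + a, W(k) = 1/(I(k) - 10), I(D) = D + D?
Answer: -723108517/6 ≈ -1.2052e+8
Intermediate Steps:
I(D) = 2*D
W(k) = 1/(-10 + 2*k) (W(k) = 1/(2*k - 10) = 1/(-10 + 2*k))
E(z, a) = a + a*z
c(K) = 6 + 1/(2*(-5 + K)) (c(K) = 1/(2*(-5 + K)) - 1*(-6) = 1/(2*(-5 + K)) + 6 = 6 + 1/(2*(-5 + K)))
(-30598 - 40006)*(c(f(-6, 9)) + E(-22, -81)) = (-30598 - 40006)*((-59 + 12*(-7))/(2*(-5 - 7)) - 81*(1 - 22)) = -70604*((1/2)*(-59 - 84)/(-12) - 81*(-21)) = -70604*((1/2)*(-1/12)*(-143) + 1701) = -70604*(143/24 + 1701) = -70604*40967/24 = -723108517/6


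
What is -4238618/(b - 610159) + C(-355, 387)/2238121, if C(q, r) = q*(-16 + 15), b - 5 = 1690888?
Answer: -4743078148104/1209406730407 ≈ -3.9218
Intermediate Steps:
b = 1690893 (b = 5 + 1690888 = 1690893)
C(q, r) = -q (C(q, r) = q*(-1) = -q)
-4238618/(b - 610159) + C(-355, 387)/2238121 = -4238618/(1690893 - 610159) - 1*(-355)/2238121 = -4238618/1080734 + 355*(1/2238121) = -4238618*1/1080734 + 355/2238121 = -2119309/540367 + 355/2238121 = -4743078148104/1209406730407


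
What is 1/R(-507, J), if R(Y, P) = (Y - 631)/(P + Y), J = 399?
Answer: 54/569 ≈ 0.094903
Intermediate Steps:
R(Y, P) = (-631 + Y)/(P + Y)
1/R(-507, J) = 1/((-631 - 507)/(399 - 507)) = 1/(-1138/(-108)) = 1/(-1/108*(-1138)) = 1/(569/54) = 54/569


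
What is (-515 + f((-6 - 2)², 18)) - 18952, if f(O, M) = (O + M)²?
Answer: -12743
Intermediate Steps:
f(O, M) = (M + O)²
(-515 + f((-6 - 2)², 18)) - 18952 = (-515 + (18 + (-6 - 2)²)²) - 18952 = (-515 + (18 + (-8)²)²) - 18952 = (-515 + (18 + 64)²) - 18952 = (-515 + 82²) - 18952 = (-515 + 6724) - 18952 = 6209 - 18952 = -12743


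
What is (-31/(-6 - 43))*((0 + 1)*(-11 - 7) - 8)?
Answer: -806/49 ≈ -16.449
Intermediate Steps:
(-31/(-6 - 43))*((0 + 1)*(-11 - 7) - 8) = (-31/(-49))*(1*(-18) - 8) = (-1/49*(-31))*(-18 - 8) = (31/49)*(-26) = -806/49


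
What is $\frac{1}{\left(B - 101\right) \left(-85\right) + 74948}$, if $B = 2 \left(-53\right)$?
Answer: $\frac{1}{92543} \approx 1.0806 \cdot 10^{-5}$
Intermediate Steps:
$B = -106$
$\frac{1}{\left(B - 101\right) \left(-85\right) + 74948} = \frac{1}{\left(-106 - 101\right) \left(-85\right) + 74948} = \frac{1}{\left(-207\right) \left(-85\right) + 74948} = \frac{1}{17595 + 74948} = \frac{1}{92543}$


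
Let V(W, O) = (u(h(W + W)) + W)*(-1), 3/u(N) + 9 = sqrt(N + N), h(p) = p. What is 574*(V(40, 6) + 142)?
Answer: 4609794/79 - 6888*sqrt(10)/79 ≈ 58076.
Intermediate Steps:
u(N) = 3/(-9 + sqrt(2)*sqrt(N)) (u(N) = 3/(-9 + sqrt(N + N)) = 3/(-9 + sqrt(2*N)) = 3/(-9 + sqrt(2)*sqrt(N)))
V(W, O) = -W - 3/(-9 + 2*sqrt(W)) (V(W, O) = (3/(-9 + sqrt(2)*sqrt(W + W)) + W)*(-1) = (3/(-9 + sqrt(2)*sqrt(2*W)) + W)*(-1) = (3/(-9 + sqrt(2)*(sqrt(2)*sqrt(W))) + W)*(-1) = (3/(-9 + 2*sqrt(W)) + W)*(-1) = (W + 3/(-9 + 2*sqrt(W)))*(-1) = -W - 3/(-9 + 2*sqrt(W)))
574*(V(40, 6) + 142) = 574*((-3 - 160*sqrt(10) + 9*40)/(-9 + 2*sqrt(40)) + 142) = 574*((-3 - 160*sqrt(10) + 360)/(-9 + 2*(2*sqrt(10))) + 142) = 574*((-3 - 160*sqrt(10) + 360)/(-9 + 4*sqrt(10)) + 142) = 574*((357 - 160*sqrt(10))/(-9 + 4*sqrt(10)) + 142) = 574*(142 + (357 - 160*sqrt(10))/(-9 + 4*sqrt(10))) = 81508 + 574*(357 - 160*sqrt(10))/(-9 + 4*sqrt(10))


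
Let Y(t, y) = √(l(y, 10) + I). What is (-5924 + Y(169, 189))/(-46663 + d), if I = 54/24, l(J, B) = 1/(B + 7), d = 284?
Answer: 5924/46379 - √2669/1576886 ≈ 0.12770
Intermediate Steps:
l(J, B) = 1/(7 + B)
I = 9/4 (I = 54*(1/24) = 9/4 ≈ 2.2500)
Y(t, y) = √2669/34 (Y(t, y) = √(1/(7 + 10) + 9/4) = √(1/17 + 9/4) = √(157/68) = √2669/34)
(-5924 + Y(169, 189))/(-46663 + d) = (-5924 + √2669/34)/(-46663 + 284) = (-5924 + √2669/34)/(-46379) = (-5924 + √2669/34)*(-1/46379) = 5924/46379 - √2669/1576886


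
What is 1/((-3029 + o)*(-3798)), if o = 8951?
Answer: -1/22491756 ≈ -4.4461e-8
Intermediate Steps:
1/((-3029 + o)*(-3798)) = 1/((-3029 + 8951)*(-3798)) = -1/3798/5922 = (1/5922)*(-1/3798) = -1/22491756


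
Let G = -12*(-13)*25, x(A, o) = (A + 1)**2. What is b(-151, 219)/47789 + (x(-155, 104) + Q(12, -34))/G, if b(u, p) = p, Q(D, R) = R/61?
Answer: 11530945773/1894833850 ≈ 6.0855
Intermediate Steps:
Q(D, R) = R/61 (Q(D, R) = R*(1/61) = R/61)
x(A, o) = (1 + A)**2
G = 3900 (G = 156*25 = 3900)
b(-151, 219)/47789 + (x(-155, 104) + Q(12, -34))/G = 219/47789 + ((1 - 155)**2 + (1/61)*(-34))/3900 = 219*(1/47789) + ((-154)**2 - 34/61)*(1/3900) = 219/47789 + (23716 - 34/61)*(1/3900) = 219/47789 + (1446642/61)*(1/3900) = 219/47789 + 241107/39650 = 11530945773/1894833850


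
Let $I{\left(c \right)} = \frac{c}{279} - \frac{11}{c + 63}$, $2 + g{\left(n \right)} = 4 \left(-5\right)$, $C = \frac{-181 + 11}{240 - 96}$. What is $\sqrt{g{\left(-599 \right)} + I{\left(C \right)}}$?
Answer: $\frac{i \sqrt{547327898975654}}{4967316} \approx 4.7098 i$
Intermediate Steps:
$C = - \frac{85}{72}$ ($C = - \frac{170}{144} = \left(-170\right) \frac{1}{144} = - \frac{85}{72} \approx -1.1806$)
$g{\left(n \right)} = -22$ ($g{\left(n \right)} = -2 + 4 \left(-5\right) = -2 - 20 = -22$)
$I{\left(c \right)} = - \frac{11}{63 + c} + \frac{c}{279}$ ($I{\left(c \right)} = c \frac{1}{279} - \frac{11}{63 + c} = \frac{c}{279} - \frac{11}{63 + c} = - \frac{11}{63 + c} + \frac{c}{279}$)
$\sqrt{g{\left(-599 \right)} + I{\left(C \right)}} = \sqrt{-22 + \frac{-3069 + \left(- \frac{85}{72}\right)^{2} + 63 \left(- \frac{85}{72}\right)}{279 \left(63 - \frac{85}{72}\right)}} = \sqrt{-22 + \frac{-3069 + \frac{7225}{5184} - \frac{595}{8}}{279 \cdot \frac{4451}{72}}} = \sqrt{-22 + \frac{1}{279} \cdot \frac{72}{4451} \left(- \frac{16288031}{5184}\right)} = \sqrt{-22 - \frac{16288031}{89411688}} = \sqrt{- \frac{1983345167}{89411688}} = \frac{i \sqrt{547327898975654}}{4967316}$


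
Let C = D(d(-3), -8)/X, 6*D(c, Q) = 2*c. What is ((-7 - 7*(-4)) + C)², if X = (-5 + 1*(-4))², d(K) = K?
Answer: 2890000/6561 ≈ 440.48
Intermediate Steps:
D(c, Q) = c/3 (D(c, Q) = (2*c)/6 = c/3)
X = 81 (X = (-5 - 4)² = (-9)² = 81)
C = -1/81 (C = ((⅓)*(-3))/81 = -1*1/81 = -1/81 ≈ -0.012346)
((-7 - 7*(-4)) + C)² = ((-7 - 7*(-4)) - 1/81)² = ((-7 + 28) - 1/81)² = (21 - 1/81)² = (1700/81)² = 2890000/6561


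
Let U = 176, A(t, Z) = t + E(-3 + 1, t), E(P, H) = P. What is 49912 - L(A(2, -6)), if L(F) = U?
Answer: 49736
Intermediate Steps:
A(t, Z) = -2 + t (A(t, Z) = t + (-3 + 1) = t - 2 = -2 + t)
L(F) = 176
49912 - L(A(2, -6)) = 49912 - 1*176 = 49912 - 176 = 49736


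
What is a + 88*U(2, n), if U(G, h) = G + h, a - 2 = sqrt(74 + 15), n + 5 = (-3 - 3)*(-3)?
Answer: 1322 + sqrt(89) ≈ 1331.4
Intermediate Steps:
n = 13 (n = -5 + (-3 - 3)*(-3) = -5 - 6*(-3) = -5 + 18 = 13)
a = 2 + sqrt(89) (a = 2 + sqrt(74 + 15) = 2 + sqrt(89) ≈ 11.434)
a + 88*U(2, n) = (2 + sqrt(89)) + 88*(2 + 13) = (2 + sqrt(89)) + 88*15 = (2 + sqrt(89)) + 1320 = 1322 + sqrt(89)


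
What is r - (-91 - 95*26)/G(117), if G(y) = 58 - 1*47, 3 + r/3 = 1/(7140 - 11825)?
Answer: 11534437/51535 ≈ 223.82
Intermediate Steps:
r = -42168/4685 (r = -9 + 3/(7140 - 11825) = -9 + 3/(-4685) = -9 + 3*(-1/4685) = -9 - 3/4685 = -42168/4685 ≈ -9.0006)
G(y) = 11 (G(y) = 58 - 47 = 11)
r - (-91 - 95*26)/G(117) = -42168/4685 - (-91 - 95*26)/11 = -42168/4685 - (-91 - 2470)/11 = -42168/4685 - (-2561)/11 = -42168/4685 - 1*(-2561/11) = -42168/4685 + 2561/11 = 11534437/51535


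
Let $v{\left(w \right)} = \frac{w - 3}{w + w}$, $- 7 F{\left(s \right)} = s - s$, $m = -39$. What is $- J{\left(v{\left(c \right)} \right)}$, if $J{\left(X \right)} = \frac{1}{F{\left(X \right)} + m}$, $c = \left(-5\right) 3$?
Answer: $\frac{1}{39} \approx 0.025641$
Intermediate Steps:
$c = -15$
$F{\left(s \right)} = 0$ ($F{\left(s \right)} = - \frac{s - s}{7} = \left(- \frac{1}{7}\right) 0 = 0$)
$v{\left(w \right)} = \frac{-3 + w}{2 w}$
$J{\left(X \right)} = - \frac{1}{39}$ ($J{\left(X \right)} = \frac{1}{0 - 39} = \frac{1}{-39} = - \frac{1}{39}$)
$- J{\left(v{\left(c \right)} \right)} = \left(-1\right) \left(- \frac{1}{39}\right) = \frac{1}{39}$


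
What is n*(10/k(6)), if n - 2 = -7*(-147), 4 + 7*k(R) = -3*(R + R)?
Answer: -7217/4 ≈ -1804.3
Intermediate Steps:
k(R) = -4/7 - 6*R/7 (k(R) = -4/7 + (-3*(R + R))/7 = -4/7 + (-6*R)/7 = -4/7 - 6*R/7)
n = 1031 (n = 2 - 7*(-147) = 2 + 1029 = 1031)
n*(10/k(6)) = 1031*(10/(-4/7 - 6/7*6)) = 1031*(10/(-4/7 - 36/7)) = 1031*(10/(-40/7)) = 1031*(10*(-7/40)) = 1031*(-7/4) = -7217/4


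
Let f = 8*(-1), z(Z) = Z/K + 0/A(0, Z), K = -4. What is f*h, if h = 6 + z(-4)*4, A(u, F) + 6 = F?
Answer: -80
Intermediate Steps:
A(u, F) = -6 + F
z(Z) = -Z/4 (z(Z) = Z/(-4) + 0/(-6 + Z) = Z*(-1/4) + 0 = -Z/4 + 0 = -Z/4)
h = 10 (h = 6 - 1/4*(-4)*4 = 6 + 1*4 = 6 + 4 = 10)
f = -8
f*h = -8*10 = -80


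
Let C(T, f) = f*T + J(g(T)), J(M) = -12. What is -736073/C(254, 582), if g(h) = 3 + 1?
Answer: -736073/147816 ≈ -4.9797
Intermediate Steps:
g(h) = 4
C(T, f) = -12 + T*f (C(T, f) = f*T - 12 = T*f - 12 = -12 + T*f)
-736073/C(254, 582) = -736073/(-12 + 254*582) = -736073/(-12 + 147828) = -736073/147816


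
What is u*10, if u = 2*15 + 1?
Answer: 310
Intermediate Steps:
u = 31 (u = 30 + 1 = 31)
u*10 = 31*10 = 310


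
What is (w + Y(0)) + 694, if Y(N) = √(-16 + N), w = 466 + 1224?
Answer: 2384 + 4*I ≈ 2384.0 + 4.0*I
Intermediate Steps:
w = 1690
(w + Y(0)) + 694 = (1690 + √(-16 + 0)) + 694 = (1690 + √(-16)) + 694 = (1690 + 4*I) + 694 = 2384 + 4*I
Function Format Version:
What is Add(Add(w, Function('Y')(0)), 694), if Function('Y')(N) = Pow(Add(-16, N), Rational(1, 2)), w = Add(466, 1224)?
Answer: Add(2384, Mul(4, I)) ≈ Add(2384.0, Mul(4.0000, I))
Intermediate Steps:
w = 1690
Add(Add(w, Function('Y')(0)), 694) = Add(Add(1690, Pow(Add(-16, 0), Rational(1, 2))), 694) = Add(Add(1690, Pow(-16, Rational(1, 2))), 694) = Add(Add(1690, Mul(4, I)), 694) = Add(2384, Mul(4, I))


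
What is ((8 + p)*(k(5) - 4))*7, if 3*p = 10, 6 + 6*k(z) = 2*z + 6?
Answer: -1666/9 ≈ -185.11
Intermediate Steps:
k(z) = z/3 (k(z) = -1 + (2*z + 6)/6 = -1 + (6 + 2*z)/6 = -1 + (1 + z/3) = z/3)
p = 10/3 (p = (1/3)*10 = 10/3 ≈ 3.3333)
((8 + p)*(k(5) - 4))*7 = ((8 + 10/3)*((1/3)*5 - 4))*7 = (34*(5/3 - 4)/3)*7 = ((34/3)*(-7/3))*7 = -238/9*7 = -1666/9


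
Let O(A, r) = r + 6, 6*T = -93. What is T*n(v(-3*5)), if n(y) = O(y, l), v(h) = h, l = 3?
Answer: -279/2 ≈ -139.50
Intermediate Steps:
T = -31/2 (T = (1/6)*(-93) = -31/2 ≈ -15.500)
O(A, r) = 6 + r
n(y) = 9 (n(y) = 6 + 3 = 9)
T*n(v(-3*5)) = -31/2*9 = -279/2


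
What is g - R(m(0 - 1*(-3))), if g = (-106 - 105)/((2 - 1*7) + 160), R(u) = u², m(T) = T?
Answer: -1606/155 ≈ -10.361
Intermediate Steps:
g = -211/155 (g = -211/((2 - 7) + 160) = -211/(-5 + 160) = -211/155 ≈ -1.3613)
g - R(m(0 - 1*(-3))) = -211/155 - (0 - 1*(-3))² = -211/155 - (0 + 3)² = -211/155 - 1*3² = -211/155 - 1*9 = -211/155 - 9 = -1606/155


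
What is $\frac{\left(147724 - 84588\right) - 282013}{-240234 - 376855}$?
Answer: $\frac{218877}{617089} \approx 0.35469$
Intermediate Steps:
$\frac{\left(147724 - 84588\right) - 282013}{-240234 - 376855} = \frac{63136 - 282013}{-617089} = \left(-218877\right) \left(- \frac{1}{617089}\right) = \frac{218877}{617089}$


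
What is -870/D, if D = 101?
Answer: -870/101 ≈ -8.6139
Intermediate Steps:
-870/D = -870/101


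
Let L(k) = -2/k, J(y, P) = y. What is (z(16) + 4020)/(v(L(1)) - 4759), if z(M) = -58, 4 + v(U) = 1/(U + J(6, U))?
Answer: -15848/19051 ≈ -0.83187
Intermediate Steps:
v(U) = -4 + 1/(6 + U) (v(U) = -4 + 1/(U + 6) = -4 + 1/(6 + U))
(z(16) + 4020)/(v(L(1)) - 4759) = (-58 + 4020)/((-23 - (-8)/1)/(6 - 2/1) - 4759) = 3962/((-23 - (-8))/(6 - 2*1) - 4759) = 3962/((-23 - 4*(-2))/(6 - 2) - 4759) = 3962/((-23 + 8)/4 - 4759) = 3962/((1/4)*(-15) - 4759) = 3962/(-15/4 - 4759) = 3962/(-19051/4) = 3962*(-4/19051) = -15848/19051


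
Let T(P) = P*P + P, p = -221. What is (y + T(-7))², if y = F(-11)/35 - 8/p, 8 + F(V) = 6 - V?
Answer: 107019925321/59830225 ≈ 1788.7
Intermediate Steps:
F(V) = -2 - V (F(V) = -8 + (6 - V) = -2 - V)
T(P) = P + P² (T(P) = P² + P = P + P²)
y = 2269/7735 (y = (-2 - 1*(-11))/35 - 8/(-221) = (-2 + 11)*(1/35) - 8*(-1/221) = 9*(1/35) + 8/221 = 9/35 + 8/221 = 2269/7735 ≈ 0.29334)
(y + T(-7))² = (2269/7735 - 7*(1 - 7))² = (2269/7735 - 7*(-6))² = (2269/7735 + 42)² = (327139/7735)² = 107019925321/59830225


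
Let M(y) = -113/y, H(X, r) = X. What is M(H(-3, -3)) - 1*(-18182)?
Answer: 54659/3 ≈ 18220.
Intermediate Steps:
M(H(-3, -3)) - 1*(-18182) = -113/(-3) - 1*(-18182) = -113*(-⅓) + 18182 = 113/3 + 18182 = 54659/3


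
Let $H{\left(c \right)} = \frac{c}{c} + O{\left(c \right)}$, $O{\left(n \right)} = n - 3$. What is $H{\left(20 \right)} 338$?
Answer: $6084$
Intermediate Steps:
$O{\left(n \right)} = -3 + n$
$H{\left(c \right)} = -2 + c$ ($H{\left(c \right)} = \frac{c}{c} + \left(-3 + c\right) = 1 + \left(-3 + c\right) = -2 + c$)
$H{\left(20 \right)} 338 = \left(-2 + 20\right) 338 = 18 \cdot 338 = 6084$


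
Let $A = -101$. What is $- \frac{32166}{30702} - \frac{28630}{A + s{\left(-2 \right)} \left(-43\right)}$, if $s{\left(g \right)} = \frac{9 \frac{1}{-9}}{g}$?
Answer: $\frac{1190555}{5117} \approx 232.67$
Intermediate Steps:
$s{\left(g \right)} = - \frac{1}{g}$ ($s{\left(g \right)} = \frac{9 \left(- \frac{1}{9}\right)}{g} = - \frac{1}{g}$)
$- \frac{32166}{30702} - \frac{28630}{A + s{\left(-2 \right)} \left(-43\right)} = - \frac{32166}{30702} - \frac{28630}{-101 + - \frac{1}{-2} \left(-43\right)} = \left(-32166\right) \frac{1}{30702} - \frac{28630}{-101 + \left(-1\right) \left(- \frac{1}{2}\right) \left(-43\right)} = - \frac{5361}{5117} - \frac{28630}{-101 + \frac{1}{2} \left(-43\right)} = - \frac{5361}{5117} - \frac{28630}{-101 - \frac{43}{2}} = - \frac{5361}{5117} - \frac{28630}{- \frac{245}{2}} = - \frac{5361}{5117} - - \frac{1636}{7} = - \frac{5361}{5117} + \frac{1636}{7} = \frac{1190555}{5117}$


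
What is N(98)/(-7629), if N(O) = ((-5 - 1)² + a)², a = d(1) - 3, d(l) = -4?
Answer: -841/7629 ≈ -0.11024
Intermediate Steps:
a = -7 (a = -4 - 3 = -7)
N(O) = 841 (N(O) = ((-5 - 1)² - 7)² = ((-6)² - 7)² = (36 - 7)² = 29² = 841)
N(98)/(-7629) = 841/(-7629) = 841*(-1/7629) = -841/7629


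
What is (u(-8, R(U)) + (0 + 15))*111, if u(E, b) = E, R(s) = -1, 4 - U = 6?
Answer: 777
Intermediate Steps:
U = -2 (U = 4 - 1*6 = 4 - 6 = -2)
(u(-8, R(U)) + (0 + 15))*111 = (-8 + (0 + 15))*111 = (-8 + 15)*111 = 7*111 = 777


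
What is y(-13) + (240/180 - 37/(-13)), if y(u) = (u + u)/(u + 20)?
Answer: 127/273 ≈ 0.46520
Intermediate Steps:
y(u) = 2*u/(20 + u) (y(u) = (2*u)/(20 + u) = 2*u/(20 + u))
y(-13) + (240/180 - 37/(-13)) = 2*(-13)/(20 - 13) + (240/180 - 37/(-13)) = 2*(-13)/7 + (240*(1/180) - 37*(-1/13)) = 2*(-13)*(⅐) + (4/3 + 37/13) = -26/7 + 163/39 = 127/273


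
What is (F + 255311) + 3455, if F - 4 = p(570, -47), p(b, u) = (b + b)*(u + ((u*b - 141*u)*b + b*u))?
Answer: -13132252810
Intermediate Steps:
p(b, u) = 2*b*(u + b*u + b*(-141*u + b*u)) (p(b, u) = (2*b)*(u + ((b*u - 141*u)*b + b*u)) = (2*b)*(u + ((-141*u + b*u)*b + b*u)) = (2*b)*(u + (b*(-141*u + b*u) + b*u)) = (2*b)*(u + (b*u + b*(-141*u + b*u))) = (2*b)*(u + b*u + b*(-141*u + b*u)) = 2*b*(u + b*u + b*(-141*u + b*u)))
F = -13132511576 (F = 4 + 2*570*(-47)*(1 + 570² - 140*570) = 4 + 2*570*(-47)*(1 + 324900 - 79800) = 4 + 2*570*(-47)*245101 = 4 - 13132511580 = -13132511576)
(F + 255311) + 3455 = (-13132511576 + 255311) + 3455 = -13132256265 + 3455 = -13132252810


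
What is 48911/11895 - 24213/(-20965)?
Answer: 7505330/1425021 ≈ 5.2668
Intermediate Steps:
48911/11895 - 24213/(-20965) = 48911*(1/11895) - 24213*(-1/20965) = 48911/11895 + 3459/2995 = 7505330/1425021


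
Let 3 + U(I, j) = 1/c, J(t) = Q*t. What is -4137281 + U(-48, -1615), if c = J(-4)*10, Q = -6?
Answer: -992948159/240 ≈ -4.1373e+6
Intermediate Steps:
J(t) = -6*t
c = 240 (c = -6*(-4)*10 = 24*10 = 240)
U(I, j) = -719/240 (U(I, j) = -3 + 1/240 = -719/240)
-4137281 + U(-48, -1615) = -4137281 - 719/240 = -992948159/240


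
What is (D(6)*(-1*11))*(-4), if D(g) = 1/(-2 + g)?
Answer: 11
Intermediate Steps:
(D(6)*(-1*11))*(-4) = ((-1*11)/(-2 + 6))*(-4) = (-11/4)*(-4) = ((1/4)*(-11))*(-4) = -11/4*(-4) = 11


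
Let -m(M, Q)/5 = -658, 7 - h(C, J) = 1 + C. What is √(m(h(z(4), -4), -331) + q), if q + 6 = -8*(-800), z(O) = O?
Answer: 6*√269 ≈ 98.407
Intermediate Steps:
h(C, J) = 6 - C (h(C, J) = 7 - (1 + C) = 7 + (-1 - C) = 6 - C)
m(M, Q) = 3290 (m(M, Q) = -5*(-658) = 3290)
q = 6394 (q = -6 - 8*(-800) = -6 + 6400 = 6394)
√(m(h(z(4), -4), -331) + q) = √(3290 + 6394) = √9684 = 6*√269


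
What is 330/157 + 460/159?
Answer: 124690/24963 ≈ 4.9950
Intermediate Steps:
330/157 + 460/159 = 124690/24963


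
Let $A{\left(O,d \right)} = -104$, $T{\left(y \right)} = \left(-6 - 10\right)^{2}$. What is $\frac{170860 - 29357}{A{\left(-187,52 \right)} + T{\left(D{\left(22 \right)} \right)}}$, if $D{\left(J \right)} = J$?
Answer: $\frac{141503}{152} \approx 930.94$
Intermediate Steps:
$T{\left(y \right)} = 256$ ($T{\left(y \right)} = \left(-16\right)^{2} = 256$)
$\frac{170860 - 29357}{A{\left(-187,52 \right)} + T{\left(D{\left(22 \right)} \right)}} = \frac{170860 - 29357}{-104 + 256} = \frac{141503}{152}$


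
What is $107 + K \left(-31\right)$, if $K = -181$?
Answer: $5718$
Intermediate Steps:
$107 + K \left(-31\right) = 107 - -5611 = 107 + 5611 = 5718$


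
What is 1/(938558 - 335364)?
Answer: 1/603194 ≈ 1.6578e-6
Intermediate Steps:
1/(938558 - 335364) = 1/603194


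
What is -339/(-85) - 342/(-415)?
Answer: 33951/7055 ≈ 4.8123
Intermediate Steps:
-339/(-85) - 342/(-415) = -339*(-1/85) - 342*(-1/415) = 339/85 + 342/415 = 33951/7055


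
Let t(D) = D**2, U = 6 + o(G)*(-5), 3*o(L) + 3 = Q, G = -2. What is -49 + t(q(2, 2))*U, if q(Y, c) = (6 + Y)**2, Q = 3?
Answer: 24527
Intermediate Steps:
o(L) = 0 (o(L) = -1 + (1/3)*3 = -1 + 1 = 0)
U = 6 (U = 6 + 0*(-5) = 6 + 0 = 6)
-49 + t(q(2, 2))*U = -49 + ((6 + 2)**2)**2*6 = -49 + (8**2)**2*6 = -49 + 64**2*6 = -49 + 4096*6 = -49 + 24576 = 24527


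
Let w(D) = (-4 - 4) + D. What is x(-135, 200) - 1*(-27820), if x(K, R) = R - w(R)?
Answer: 27828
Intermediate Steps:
w(D) = -8 + D
x(K, R) = 8 (x(K, R) = R - (-8 + R) = R + (8 - R) = 8)
x(-135, 200) - 1*(-27820) = 8 - 1*(-27820) = 8 + 27820 = 27828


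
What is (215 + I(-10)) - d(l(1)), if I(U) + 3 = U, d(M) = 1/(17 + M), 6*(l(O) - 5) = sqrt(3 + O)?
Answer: 13531/67 ≈ 201.96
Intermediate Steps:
l(O) = 5 + sqrt(3 + O)/6
I(U) = -3 + U
(215 + I(-10)) - d(l(1)) = (215 + (-3 - 10)) - 1/(17 + (5 + sqrt(3 + 1)/6)) = (215 - 13) - 1/(17 + (5 + sqrt(4)/6)) = 202 - 1/(17 + (5 + (1/6)*2)) = 202 - 1/(17 + (5 + 1/3)) = 202 - 1/(17 + 16/3) = 202 - 1/67/3 = 202 - 1*3/67 = 202 - 3/67 = 13531/67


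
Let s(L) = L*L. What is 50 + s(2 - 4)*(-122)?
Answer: -438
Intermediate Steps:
s(L) = L**2
50 + s(2 - 4)*(-122) = 50 + (2 - 4)**2*(-122) = 50 + (-2)**2*(-122) = 50 + 4*(-122) = 50 - 488 = -438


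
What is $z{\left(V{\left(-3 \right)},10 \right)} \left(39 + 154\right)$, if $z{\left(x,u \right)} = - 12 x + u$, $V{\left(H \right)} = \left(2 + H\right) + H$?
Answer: $11194$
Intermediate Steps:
$V{\left(H \right)} = 2 + 2 H$
$z{\left(x,u \right)} = u - 12 x$
$z{\left(V{\left(-3 \right)},10 \right)} \left(39 + 154\right) = \left(10 - 12 \left(2 + 2 \left(-3\right)\right)\right) \left(39 + 154\right) = \left(10 - 12 \left(2 - 6\right)\right) 193 = \left(10 - -48\right) 193 = \left(10 + 48\right) 193 = 58 \cdot 193 = 11194$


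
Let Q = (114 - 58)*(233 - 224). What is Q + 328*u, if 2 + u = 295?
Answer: 96608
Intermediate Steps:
u = 293 (u = -2 + 295 = 293)
Q = 504 (Q = 56*9 = 504)
Q + 328*u = 504 + 328*293 = 504 + 96104 = 96608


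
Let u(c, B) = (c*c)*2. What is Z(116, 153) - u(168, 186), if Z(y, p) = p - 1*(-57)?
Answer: -56238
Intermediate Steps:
Z(y, p) = 57 + p (Z(y, p) = p + 57 = 57 + p)
u(c, B) = 2*c**2 (u(c, B) = c**2*2 = 2*c**2)
Z(116, 153) - u(168, 186) = (57 + 153) - 2*168**2 = 210 - 2*28224 = 210 - 1*56448 = 210 - 56448 = -56238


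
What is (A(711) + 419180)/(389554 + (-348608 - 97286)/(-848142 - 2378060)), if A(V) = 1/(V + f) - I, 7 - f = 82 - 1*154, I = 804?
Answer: 2249609153393/2094633899670 ≈ 1.0740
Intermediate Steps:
f = 79 (f = 7 - (82 - 1*154) = 7 - (82 - 154) = 7 - 1*(-72) = 7 + 72 = 79)
A(V) = -804 + 1/(79 + V) (A(V) = 1/(V + 79) - 1*804 = 1/(79 + V) - 804 = -804 + 1/(79 + V))
(A(711) + 419180)/(389554 + (-348608 - 97286)/(-848142 - 2378060)) = ((-63515 - 804*711)/(79 + 711) + 419180)/(389554 + (-348608 - 97286)/(-848142 - 2378060)) = ((-63515 - 571644)/790 + 419180)/(389554 - 445894/(-3226202)) = ((1/790)*(-635159) + 419180)/(389554 - 445894*(-1/3226202)) = (-635159/790 + 419180)/(389554 + 222947/1613101) = 330517041/(790*(628390169901/1613101)) = (330517041/790)*(1613101/628390169901) = 2249609153393/2094633899670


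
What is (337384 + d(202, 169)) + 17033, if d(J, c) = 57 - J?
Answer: 354272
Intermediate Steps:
(337384 + d(202, 169)) + 17033 = (337384 + (57 - 1*202)) + 17033 = (337384 + (57 - 202)) + 17033 = (337384 - 145) + 17033 = 337239 + 17033 = 354272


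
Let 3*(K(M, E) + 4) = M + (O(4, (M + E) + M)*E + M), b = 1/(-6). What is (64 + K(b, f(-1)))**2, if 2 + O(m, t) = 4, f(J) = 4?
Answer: 316969/81 ≈ 3913.2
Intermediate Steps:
b = -1/6 ≈ -0.16667
O(m, t) = 2 (O(m, t) = -2 + 4 = 2)
K(M, E) = -4 + 2*E/3 + 2*M/3 (K(M, E) = -4 + (M + (2*E + M))/3 = -4 + (M + (M + 2*E))/3 = -4 + (2*E + 2*M)/3 = -4 + (2*E/3 + 2*M/3) = -4 + 2*E/3 + 2*M/3)
(64 + K(b, f(-1)))**2 = (64 + (-4 + (2/3)*4 + (2/3)*(-1/6)))**2 = (64 + (-4 + 8/3 - 1/9))**2 = (64 - 13/9)**2 = (563/9)**2 = 316969/81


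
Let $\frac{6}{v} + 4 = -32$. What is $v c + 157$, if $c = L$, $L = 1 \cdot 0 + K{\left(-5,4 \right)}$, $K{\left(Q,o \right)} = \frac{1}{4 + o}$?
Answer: $\frac{7535}{48} \approx 156.98$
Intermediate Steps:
$v = - \frac{1}{6}$ ($v = \frac{6}{-4 - 32} = \frac{6}{-36} = 6 \left(- \frac{1}{36}\right) = - \frac{1}{6} \approx -0.16667$)
$L = \frac{1}{8}$ ($L = 1 \cdot 0 + \frac{1}{4 + 4} = 0 + \frac{1}{8} = \frac{1}{8} \approx 0.125$)
$c = \frac{1}{8} \approx 0.125$
$v c + 157 = \left(- \frac{1}{6}\right) \frac{1}{8} + 157 = - \frac{1}{48} + 157 = \frac{7535}{48}$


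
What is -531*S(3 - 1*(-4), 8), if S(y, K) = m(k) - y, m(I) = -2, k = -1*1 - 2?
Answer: 4779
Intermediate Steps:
k = -3 (k = -1 - 2 = -3)
S(y, K) = -2 - y
-531*S(3 - 1*(-4), 8) = -531*(-2 - (3 - 1*(-4))) = -531*(-2 - (3 + 4)) = -531*(-2 - 1*7) = -531*(-2 - 7) = -531*(-9) = 4779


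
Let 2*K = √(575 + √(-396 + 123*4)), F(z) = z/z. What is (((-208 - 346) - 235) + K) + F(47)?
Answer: -788 + √(575 + 4*√6)/2 ≈ -775.91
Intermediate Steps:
F(z) = 1
K = √(575 + 4*√6)/2 (K = √(575 + √(-396 + 123*4))/2 = √(575 + √(-396 + 492))/2 = √(575 + √96)/2 = √(575 + 4*√6)/2 ≈ 12.091)
(((-208 - 346) - 235) + K) + F(47) = (((-208 - 346) - 235) + √(575 + 4*√6)/2) + 1 = ((-554 - 235) + √(575 + 4*√6)/2) + 1 = (-789 + √(575 + 4*√6)/2) + 1 = -788 + √(575 + 4*√6)/2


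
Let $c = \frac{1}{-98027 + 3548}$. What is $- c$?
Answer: $\frac{1}{94479} \approx 1.0584 \cdot 10^{-5}$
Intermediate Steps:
$c = - \frac{1}{94479}$ ($c = \frac{1}{-94479} = - \frac{1}{94479} \approx -1.0584 \cdot 10^{-5}$)
$- c = \left(-1\right) \left(- \frac{1}{94479}\right) = \frac{1}{94479}$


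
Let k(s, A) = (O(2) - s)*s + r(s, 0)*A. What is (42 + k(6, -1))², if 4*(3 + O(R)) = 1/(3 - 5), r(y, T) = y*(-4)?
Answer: 2025/16 ≈ 126.56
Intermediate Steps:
r(y, T) = -4*y
O(R) = -25/8 (O(R) = -3 + 1/(4*(3 - 5)) = -3 + (¼)/(-2) = -3 + (¼)*(-½) = -3 - ⅛ = -25/8)
k(s, A) = s*(-25/8 - s) - 4*A*s (k(s, A) = (-25/8 - s)*s + (-4*s)*A = s*(-25/8 - s) - 4*A*s)
(42 + k(6, -1))² = (42 + (⅛)*6*(-25 - 32*(-1) - 8*6))² = (42 + (⅛)*6*(-25 + 32 - 48))² = (42 + (⅛)*6*(-41))² = (42 - 123/4)² = (45/4)² = 2025/16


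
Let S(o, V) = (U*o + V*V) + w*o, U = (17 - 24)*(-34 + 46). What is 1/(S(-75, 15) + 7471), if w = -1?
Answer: 1/14071 ≈ 7.1068e-5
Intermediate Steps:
U = -84 (U = -7*12 = -84)
S(o, V) = V² - 85*o (S(o, V) = (-84*o + V*V) - o = (-84*o + V²) - o = (V² - 84*o) - o = V² - 85*o)
1/(S(-75, 15) + 7471) = 1/((15² - 85*(-75)) + 7471) = 1/((225 + 6375) + 7471) = 1/(6600 + 7471) = 1/14071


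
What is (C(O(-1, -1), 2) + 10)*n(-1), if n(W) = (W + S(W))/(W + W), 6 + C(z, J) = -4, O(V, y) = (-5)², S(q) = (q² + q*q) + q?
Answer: 0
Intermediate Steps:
S(q) = q + 2*q² (S(q) = (q² + q²) + q = 2*q² + q = q + 2*q²)
O(V, y) = 25
C(z, J) = -10 (C(z, J) = -6 - 4 = -10)
n(W) = (W + W*(1 + 2*W))/(2*W) (n(W) = (W + W*(1 + 2*W))/(W + W) = (W + W*(1 + 2*W))/((2*W)) = (W + W*(1 + 2*W))*(1/(2*W)) = (W + W*(1 + 2*W))/(2*W))
(C(O(-1, -1), 2) + 10)*n(-1) = (-10 + 10)*(1 - 1) = 0*0 = 0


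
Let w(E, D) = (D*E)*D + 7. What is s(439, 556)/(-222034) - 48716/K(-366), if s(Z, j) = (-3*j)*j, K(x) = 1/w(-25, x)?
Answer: 18111831983945300/111017 ≈ 1.6314e+11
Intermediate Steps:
w(E, D) = 7 + E*D² (w(E, D) = E*D² + 7 = 7 + E*D²)
K(x) = 1/(7 - 25*x²)
s(Z, j) = -3*j²
s(439, 556)/(-222034) - 48716/K(-366) = -3*556²/(-222034) - 48716/((-1/(-7 + 25*(-366)²))) = -3*309136*(-1/222034) - 48716/((-1/(-7 + 25*133956))) = -927408*(-1/222034) - 48716/((-1/(-7 + 3348900))) = 463704/111017 - 48716/((-1/3348893)) = 463704/111017 - 48716/((-1*1/3348893)) = 463704/111017 - 48716/(-1/3348893) = 463704/111017 - 48716*(-3348893) = 463704/111017 + 163144671388 = 18111831983945300/111017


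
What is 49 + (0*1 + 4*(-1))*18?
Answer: -23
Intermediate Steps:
49 + (0*1 + 4*(-1))*18 = 49 + (0 - 4)*18 = 49 - 4*18 = 49 - 72 = -23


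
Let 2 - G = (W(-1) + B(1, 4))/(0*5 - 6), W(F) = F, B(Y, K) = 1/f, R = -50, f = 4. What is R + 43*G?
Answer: 245/8 ≈ 30.625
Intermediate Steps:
B(Y, K) = 1/4
G = 15/8 (G = 2 - (-1 + 1/4)/(0*5 - 6) = 2 - (-3)/(4*(0 - 6)) = 2 - (-3)/(4*(-6)) = 2 - (-3)*(-1)/(4*6) = 2 - 1*1/8 = 2 - 1/8 = 15/8 ≈ 1.8750)
R + 43*G = -50 + 43*(15/8) = -50 + 645/8 = 245/8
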